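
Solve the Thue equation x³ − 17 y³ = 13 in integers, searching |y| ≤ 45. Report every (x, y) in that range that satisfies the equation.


The equation is x³ - 17y³ = 13. For fixed y, x³ = 17·y³ + 13, so a solution requires the RHS to be a perfect cube.
Strategy: iterate y from -45 to 45, compute RHS = 17·y³ + 13, and check whether it is a (positive or negative) perfect cube.
Check small values of y:
  y = 0: RHS = 13 is not a perfect cube.
  y = 1: RHS = 30 is not a perfect cube.
  y = -1: RHS = -4 is not a perfect cube.
  y = 2: RHS = 149 is not a perfect cube.
  y = -2: RHS = -123 is not a perfect cube.
  y = 3: RHS = 472 is not a perfect cube.
  y = -3: RHS = -446 is not a perfect cube.
Continuing the search up to |y| = 45 finds no solutions either.
No (x, y) in the scanned range satisfies the equation.

No integer solutions with |y| ≤ 45.


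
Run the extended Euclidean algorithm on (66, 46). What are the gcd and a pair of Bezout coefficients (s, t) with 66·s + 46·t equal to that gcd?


Euclidean algorithm on (66, 46) — divide until remainder is 0:
  66 = 1 · 46 + 20
  46 = 2 · 20 + 6
  20 = 3 · 6 + 2
  6 = 3 · 2 + 0
gcd(66, 46) = 2.
Track Bezout coefficients alongside the remainders: start with r₀ = 66 = a·1 + b·0 (s = 1, t = 0) and r₁ = 46 = a·0 + b·1 (s = 0, t = 1); each new remainder r_{k+1} = r_{k-1} − q_k·r_k inherits s_{k+1} = s_{k-1} − q_k·s_k, t_{k+1} = t_{k-1} − q_k·t_k, so r_k = a·s_k + b·t_k at every step:
  q = 1: r = 20, s = 1 − 1·0 = 1, t = 0 − 1·1 = -1  (check: 66·1 + 46·(-1) = 20)
  q = 2: r = 6, s = 0 − 2·1 = -2, t = 1 − 2·(-1) = 3  (check: 66·(-2) + 46·3 = 6)
  q = 3: r = 2, s = 1 − 3·(-2) = 7, t = -1 − 3·3 = -10  (check: 66·7 + 46·(-10) = 2)
The row with r = 2 (the gcd) gives the Bezout coefficients s = 7, t = -10.
Result: 66 · (7) + 46 · (-10) = 2.

gcd(66, 46) = 2; s = 7, t = -10 (check: 66·7 + 46·(-10) = 2).


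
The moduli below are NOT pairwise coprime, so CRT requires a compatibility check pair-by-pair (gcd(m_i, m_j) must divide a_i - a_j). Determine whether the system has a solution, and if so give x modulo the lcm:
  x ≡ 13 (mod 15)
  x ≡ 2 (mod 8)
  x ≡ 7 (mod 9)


Moduli 15, 8, 9 are not pairwise coprime, so CRT works modulo lcm(m_i) when all pairwise compatibility conditions hold.
Pairwise compatibility: gcd(m_i, m_j) must divide a_i - a_j for every pair.
Merge one congruence at a time:
  Start: x ≡ 13 (mod 15).
  Combine with x ≡ 2 (mod 8): gcd(15, 8) = 1; 2 - 13 = -11, which IS divisible by 1, so compatible.
    Write x = 13 + 15·t and substitute into x ≡ 2 (mod 8): 15·t ≡ 2 − 13 = -11 (mod 8).
    Reduce coefficients mod 8: 7·t ≡ 5 (mod 8).
    The inverse of 7 mod 8 is 7 (since 7·7 = 49 = 6·8 + 1), so t ≡ 7·5 = 35 ≡ 3 (mod 8).
    Then x = 13 + 15·3 = 58, valid modulo lcm(15, 8) = 120: x ≡ 58 (mod 120).
  Combine with x ≡ 7 (mod 9): gcd(120, 9) = 3; 7 - 58 = -51, which IS divisible by 3, so compatible.
    Write x = 58 + 120·t and substitute into x ≡ 7 (mod 9): 120·t ≡ 7 − 58 = -51 (mod 9).
    Divide the congruence (and modulus) by g = 3: 40·t ≡ -17 (mod 3).
    Reduce coefficients mod 3: 1·t ≡ 1 (mod 3).
    So t ≡ 1 (mod 3).
    Then x = 58 + 120·1 = 178, valid modulo lcm(120, 9) = 360: x ≡ 178 (mod 360).
Verify: 178 mod 15 = 13, 178 mod 8 = 2, 178 mod 9 = 7.

x ≡ 178 (mod 360).


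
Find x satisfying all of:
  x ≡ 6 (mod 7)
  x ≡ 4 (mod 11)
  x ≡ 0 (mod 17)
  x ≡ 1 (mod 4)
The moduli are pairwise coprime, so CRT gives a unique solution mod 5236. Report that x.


Product of moduli M = 7 · 11 · 17 · 4 = 5236.
Merge one congruence at a time:
  Start: x ≡ 6 (mod 7).
  Combine with x ≡ 4 (mod 11); new modulus lcm = 77.
    Write x = 6 + 7·t and substitute into x ≡ 4 (mod 11): 7·t ≡ 4 − 6 = -2 (mod 11).
    Reduce coefficients mod 11: 7·t ≡ 9 (mod 11).
    The inverse of 7 mod 11 is 8 (since 7·8 = 56 = 5·11 + 1), so t ≡ 8·9 = 72 ≡ 6 (mod 11).
    Then x = 6 + 7·6 = 48, valid modulo lcm(7, 11) = 77: x ≡ 48 (mod 77).
  Combine with x ≡ 0 (mod 17); new modulus lcm = 1309.
    Write x = 48 + 77·t and substitute into x ≡ 0 (mod 17): 77·t ≡ 0 − 48 = -48 (mod 17).
    Reduce coefficients mod 17: 9·t ≡ 3 (mod 17).
    The inverse of 9 mod 17 is 2 (since 9·2 = 18 = 1·17 + 1), so t ≡ 2·3 = 6 ≡ 6 (mod 17).
    Then x = 48 + 77·6 = 510, valid modulo lcm(77, 17) = 1309: x ≡ 510 (mod 1309).
  Combine with x ≡ 1 (mod 4); new modulus lcm = 5236.
    Write x = 510 + 1309·t and substitute into x ≡ 1 (mod 4): 1309·t ≡ 1 − 510 = -509 (mod 4).
    Reduce coefficients mod 4: 1·t ≡ 3 (mod 4).
    So t ≡ 3 (mod 4).
    Then x = 510 + 1309·3 = 4437, valid modulo lcm(1309, 4) = 5236: x ≡ 4437 (mod 5236).
Verify against each original: 4437 mod 7 = 6, 4437 mod 11 = 4, 4437 mod 17 = 0, 4437 mod 4 = 1.

x ≡ 4437 (mod 5236).


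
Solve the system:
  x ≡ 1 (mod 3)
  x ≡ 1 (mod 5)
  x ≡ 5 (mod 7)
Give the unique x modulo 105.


Moduli 3, 5, 7 are pairwise coprime; by CRT there is a unique solution modulo M = 3 · 5 · 7 = 105.
Solve pairwise, accumulating the modulus:
  Start with x ≡ 1 (mod 3).
  Combine with x ≡ 1 (mod 5): since gcd(3, 5) = 1, we get a unique residue mod 15.
    Write x = 1 + 3·t and substitute into x ≡ 1 (mod 5): 3·t ≡ 1 − 1 = 0 (mod 5).
    The inverse of 3 mod 5 is 2 (since 3·2 = 6 = 1·5 + 1), so t ≡ 2·0 = 0 ≡ 0 (mod 5).
    Then x = 1 + 3·0 = 1, valid modulo lcm(3, 5) = 15: x ≡ 1 (mod 15).
  Combine with x ≡ 5 (mod 7): since gcd(15, 7) = 1, we get a unique residue mod 105.
    Write x = 1 + 15·t and substitute into x ≡ 5 (mod 7): 15·t ≡ 5 − 1 = 4 (mod 7).
    Reduce coefficients mod 7: 1·t ≡ 4 (mod 7).
    So t ≡ 4 (mod 7).
    Then x = 1 + 15·4 = 61, valid modulo lcm(15, 7) = 105: x ≡ 61 (mod 105).
Verify: 61 mod 3 = 1 ✓, 61 mod 5 = 1 ✓, 61 mod 7 = 5 ✓.

x ≡ 61 (mod 105).


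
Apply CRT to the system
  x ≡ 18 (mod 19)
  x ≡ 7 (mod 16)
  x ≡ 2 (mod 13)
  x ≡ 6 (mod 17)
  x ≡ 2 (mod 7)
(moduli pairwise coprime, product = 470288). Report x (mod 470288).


Product of moduli M = 19 · 16 · 13 · 17 · 7 = 470288.
Merge one congruence at a time:
  Start: x ≡ 18 (mod 19).
  Combine with x ≡ 7 (mod 16); new modulus lcm = 304.
    Write x = 18 + 19·t and substitute into x ≡ 7 (mod 16): 19·t ≡ 7 − 18 = -11 (mod 16).
    Reduce coefficients mod 16: 3·t ≡ 5 (mod 16).
    The inverse of 3 mod 16 is 11 (since 3·11 = 33 = 2·16 + 1), so t ≡ 11·5 = 55 ≡ 7 (mod 16).
    Then x = 18 + 19·7 = 151, valid modulo lcm(19, 16) = 304: x ≡ 151 (mod 304).
  Combine with x ≡ 2 (mod 13); new modulus lcm = 3952.
    Write x = 151 + 304·t and substitute into x ≡ 2 (mod 13): 304·t ≡ 2 − 151 = -149 (mod 13).
    Reduce coefficients mod 13: 5·t ≡ 7 (mod 13).
    The inverse of 5 mod 13 is 8 (since 5·8 = 40 = 3·13 + 1), so t ≡ 8·7 = 56 ≡ 4 (mod 13).
    Then x = 151 + 304·4 = 1367, valid modulo lcm(304, 13) = 3952: x ≡ 1367 (mod 3952).
  Combine with x ≡ 6 (mod 17); new modulus lcm = 67184.
    Write x = 1367 + 3952·t and substitute into x ≡ 6 (mod 17): 3952·t ≡ 6 − 1367 = -1361 (mod 17).
    Reduce coefficients mod 17: 8·t ≡ 16 (mod 17).
    The inverse of 8 mod 17 is 15 (since 8·15 = 120 = 7·17 + 1), so t ≡ 15·16 = 240 ≡ 2 (mod 17).
    Then x = 1367 + 3952·2 = 9271, valid modulo lcm(3952, 17) = 67184: x ≡ 9271 (mod 67184).
  Combine with x ≡ 2 (mod 7); new modulus lcm = 470288.
    Write x = 9271 + 67184·t and substitute into x ≡ 2 (mod 7): 67184·t ≡ 2 − 9271 = -9269 (mod 7).
    Reduce coefficients mod 7: 5·t ≡ 6 (mod 7).
    The inverse of 5 mod 7 is 3 (since 5·3 = 15 = 2·7 + 1), so t ≡ 3·6 = 18 ≡ 4 (mod 7).
    Then x = 9271 + 67184·4 = 278007, valid modulo lcm(67184, 7) = 470288: x ≡ 278007 (mod 470288).
Verify against each original: 278007 mod 19 = 18, 278007 mod 16 = 7, 278007 mod 13 = 2, 278007 mod 17 = 6, 278007 mod 7 = 2.

x ≡ 278007 (mod 470288).


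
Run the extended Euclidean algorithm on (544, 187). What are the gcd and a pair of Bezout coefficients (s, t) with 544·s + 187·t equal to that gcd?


Euclidean algorithm on (544, 187) — divide until remainder is 0:
  544 = 2 · 187 + 170
  187 = 1 · 170 + 17
  170 = 10 · 17 + 0
gcd(544, 187) = 17.
Track Bezout coefficients alongside the remainders: start with r₀ = 544 = a·1 + b·0 (s = 1, t = 0) and r₁ = 187 = a·0 + b·1 (s = 0, t = 1); each new remainder r_{k+1} = r_{k-1} − q_k·r_k inherits s_{k+1} = s_{k-1} − q_k·s_k, t_{k+1} = t_{k-1} − q_k·t_k, so r_k = a·s_k + b·t_k at every step:
  q = 2: r = 170, s = 1 − 2·0 = 1, t = 0 − 2·1 = -2  (check: 544·1 + 187·(-2) = 170)
  q = 1: r = 17, s = 0 − 1·1 = -1, t = 1 − 1·(-2) = 3  (check: 544·(-1) + 187·3 = 17)
The row with r = 17 (the gcd) gives the Bezout coefficients s = -1, t = 3.
Result: 544 · (-1) + 187 · (3) = 17.

gcd(544, 187) = 17; s = -1, t = 3 (check: 544·(-1) + 187·3 = 17).


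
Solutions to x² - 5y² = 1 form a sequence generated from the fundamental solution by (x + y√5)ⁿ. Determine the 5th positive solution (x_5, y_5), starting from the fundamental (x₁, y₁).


Step 1: Find the fundamental solution (x₁, y₁) of x² - 5y² = 1.
  Expand √5 as a continued fraction. a₀ = ⌊√5⌋ = 2; iterate m_{k+1} = d_k·a_k − m_k, d_{k+1} = (5 − m_{k+1}²)/d_k, a_{k+1} = ⌊(a₀ + m_{k+1})/d_{k+1}⌋ (starting m₀ = 0, d₀ = 1), with convergents p_k = a_k·p_{k-1} + p_{k-2}, q_k = a_k·q_{k-1} + q_{k-2} (p₋₁ = 1, q₋₁ = 0):
  k = 0: a₀ = 2; p₀/q₀ = 2/1; p₀² − 5·q₀² = 4 − 5 = -1.
  k = 1: m = 2, d = 1, a = ⌊(2 + 2)/1⌋ = 4; p/q = (4·2 + 1)/(4·1 + 0) = 9/4; p² − 5·q² = 81 − 80 = 1.
  The first convergent with p² − 5·q² = 1 gives the fundamental solution (x₁, y₁) = (9, 4).
Step 2: Apply the recurrence (x_{n+1}, y_{n+1}) = (x₁x_n + 5y₁y_n, x₁y_n + y₁x_n) repeatedly.
  From (x_1, y_1) = (9, 4): x_2 = 9·9 + 5·4·4 = 161; y_2 = 9·4 + 4·9 = 72.
  From (x_2, y_2) = (161, 72): x_3 = 9·161 + 5·4·72 = 2889; y_3 = 9·72 + 4·161 = 1292.
  From (x_3, y_3) = (2889, 1292): x_4 = 9·2889 + 5·4·1292 = 51841; y_4 = 9·1292 + 4·2889 = 23184.
  From (x_4, y_4) = (51841, 23184): x_5 = 9·51841 + 5·4·23184 = 930249; y_5 = 9·23184 + 4·51841 = 416020.
Step 3: Verify x_5² - 5·y_5² = 865363202001 - 865363202000 = 1 (should be 1). ✓

(x_1, y_1) = (9, 4); (x_5, y_5) = (930249, 416020).


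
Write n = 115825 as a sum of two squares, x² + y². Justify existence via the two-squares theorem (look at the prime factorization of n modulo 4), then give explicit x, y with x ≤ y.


Step 1: Factor n = 115825 = 5^2 · 41 · 113.
Step 2: Check the mod-4 condition on each prime factor: 5 ≡ 1 (mod 4), exponent 2; 41 ≡ 1 (mod 4), exponent 1; 113 ≡ 1 (mod 4), exponent 1.
All primes ≡ 3 (mod 4) appear to even exponent (or don't appear), so by the two-squares theorem n IS expressible as a sum of two squares.
Step 3: Build a representation. Group n = k² · m with k = 5 and m = 41 · 113 = 4633 (a product of primes ≡ 1 (mod 4)); a representation of m scales to one of n via (k·x)² + (k·y)² = k²(x² + y²). Each prime p ≡ 1 (mod 4) is itself a sum of two squares; find a² by testing p − a² for a perfect square:
  41: 41 − 1² = 40, 41 − 2² = 37, 41 − 3² = 32, 41 − 4² = 25 = 5² ⇒ 41 = 4² + 5².
  113: 113 − 1² = 112, 113 − 2² = 109, 113 − 3² = 104, 113 − 4² = 97, 113 − 5² = 88, 113 − 6² = 77, 113 − 7² = 64 = 8² ⇒ 113 = 7² + 8².
  Combine using the Brahmagupta–Fibonacci identity (a² + b²)(c² + d²) = (ac − bd)² + (ad + bc)² = (ac + bd)² + (ad − bc)²:
  41 · 113 = 4633: from (4² + 5²)(7² + 8²), take (4·7 − 5·8, 4·8 + 5·7) = (28 − 40, 32 + 35) = (-12, 67); dropping signs (only squares matter) gives (12, 67); check 12² + 67² = 144 + 4489 = 4633 ✓.
  Scale by k = 5: (5·12, 5·67) = (60, 335).
Step 4: Order so x ≤ y and verify: 60² + 335² = 3600 + 112225 = 115825 = n. ✓

n = 115825 = 60² + 335² (one valid representation with x ≤ y).


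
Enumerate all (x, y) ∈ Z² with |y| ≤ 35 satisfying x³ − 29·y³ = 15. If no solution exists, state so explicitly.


The equation is x³ - 29y³ = 15. For fixed y, x³ = 29·y³ + 15, so a solution requires the RHS to be a perfect cube.
Strategy: iterate y from -35 to 35, compute RHS = 29·y³ + 15, and check whether it is a (positive or negative) perfect cube.
Check small values of y:
  y = 0: RHS = 15 is not a perfect cube.
  y = 1: RHS = 44 is not a perfect cube.
  y = -1: RHS = -14 is not a perfect cube.
  y = 2: RHS = 247 is not a perfect cube.
  y = -2: RHS = -217 is not a perfect cube.
  y = 3: RHS = 798 is not a perfect cube.
  y = -3: RHS = -768 is not a perfect cube.
Continuing the search up to |y| = 35 finds no solutions either.
No (x, y) in the scanned range satisfies the equation.

No integer solutions with |y| ≤ 35.


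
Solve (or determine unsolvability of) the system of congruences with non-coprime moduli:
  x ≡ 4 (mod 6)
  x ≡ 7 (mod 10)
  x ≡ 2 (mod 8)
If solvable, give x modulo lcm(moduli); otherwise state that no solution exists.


Moduli 6, 10, 8 are not pairwise coprime, so CRT works modulo lcm(m_i) when all pairwise compatibility conditions hold.
Pairwise compatibility: gcd(m_i, m_j) must divide a_i - a_j for every pair.
Merge one congruence at a time:
  Start: x ≡ 4 (mod 6).
  Combine with x ≡ 7 (mod 10): gcd(6, 10) = 2, and 7 - 4 = 3 is NOT divisible by 2.
    ⇒ system is inconsistent (no integer solution).

No solution (the system is inconsistent).


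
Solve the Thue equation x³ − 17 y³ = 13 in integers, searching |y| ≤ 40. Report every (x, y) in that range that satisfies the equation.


The equation is x³ - 17y³ = 13. For fixed y, x³ = 17·y³ + 13, so a solution requires the RHS to be a perfect cube.
Strategy: iterate y from -40 to 40, compute RHS = 17·y³ + 13, and check whether it is a (positive or negative) perfect cube.
Check small values of y:
  y = 0: RHS = 13 is not a perfect cube.
  y = 1: RHS = 30 is not a perfect cube.
  y = -1: RHS = -4 is not a perfect cube.
  y = 2: RHS = 149 is not a perfect cube.
  y = -2: RHS = -123 is not a perfect cube.
  y = 3: RHS = 472 is not a perfect cube.
  y = -3: RHS = -446 is not a perfect cube.
Continuing the search up to |y| = 40 finds no solutions either.
No (x, y) in the scanned range satisfies the equation.

No integer solutions with |y| ≤ 40.


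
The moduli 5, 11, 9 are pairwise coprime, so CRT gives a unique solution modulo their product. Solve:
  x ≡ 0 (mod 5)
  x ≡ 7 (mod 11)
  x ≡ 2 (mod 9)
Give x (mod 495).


Moduli 5, 11, 9 are pairwise coprime; by CRT there is a unique solution modulo M = 5 · 11 · 9 = 495.
Solve pairwise, accumulating the modulus:
  Start with x ≡ 0 (mod 5).
  Combine with x ≡ 7 (mod 11): since gcd(5, 11) = 1, we get a unique residue mod 55.
    Write x = 0 + 5·t and substitute into x ≡ 7 (mod 11): 5·t ≡ 7 − 0 = 7 (mod 11).
    The inverse of 5 mod 11 is 9 (since 5·9 = 45 = 4·11 + 1), so t ≡ 9·7 = 63 ≡ 8 (mod 11).
    Then x = 0 + 5·8 = 40, valid modulo lcm(5, 11) = 55: x ≡ 40 (mod 55).
  Combine with x ≡ 2 (mod 9): since gcd(55, 9) = 1, we get a unique residue mod 495.
    Write x = 40 + 55·t and substitute into x ≡ 2 (mod 9): 55·t ≡ 2 − 40 = -38 (mod 9).
    Reduce coefficients mod 9: 1·t ≡ 7 (mod 9).
    So t ≡ 7 (mod 9).
    Then x = 40 + 55·7 = 425, valid modulo lcm(55, 9) = 495: x ≡ 425 (mod 495).
Verify: 425 mod 5 = 0 ✓, 425 mod 11 = 7 ✓, 425 mod 9 = 2 ✓.

x ≡ 425 (mod 495).


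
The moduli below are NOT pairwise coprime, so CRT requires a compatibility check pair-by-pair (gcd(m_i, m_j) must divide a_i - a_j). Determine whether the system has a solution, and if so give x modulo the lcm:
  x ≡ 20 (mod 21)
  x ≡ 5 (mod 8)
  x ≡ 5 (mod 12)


Moduli 21, 8, 12 are not pairwise coprime, so CRT works modulo lcm(m_i) when all pairwise compatibility conditions hold.
Pairwise compatibility: gcd(m_i, m_j) must divide a_i - a_j for every pair.
Merge one congruence at a time:
  Start: x ≡ 20 (mod 21).
  Combine with x ≡ 5 (mod 8): gcd(21, 8) = 1; 5 - 20 = -15, which IS divisible by 1, so compatible.
    Write x = 20 + 21·t and substitute into x ≡ 5 (mod 8): 21·t ≡ 5 − 20 = -15 (mod 8).
    Reduce coefficients mod 8: 5·t ≡ 1 (mod 8).
    The inverse of 5 mod 8 is 5 (since 5·5 = 25 = 3·8 + 1), so t ≡ 5·1 = 5 ≡ 5 (mod 8).
    Then x = 20 + 21·5 = 125, valid modulo lcm(21, 8) = 168: x ≡ 125 (mod 168).
  Combine with x ≡ 5 (mod 12): gcd(168, 12) = 12; 5 - 125 = -120, which IS divisible by 12, so compatible.
    Write x = 125 + 168·t and substitute into x ≡ 5 (mod 12): 168·t ≡ 5 − 125 = -120 (mod 12).
    Divide the congruence (and modulus) by g = 12: 14·t ≡ -10 (mod 1).
    Modulo 1 every t works; take t = 0.
    Then x = 125 + 168·0 = 125, valid modulo lcm(168, 12) = 168: x ≡ 125 (mod 168).
Verify: 125 mod 21 = 20, 125 mod 8 = 5, 125 mod 12 = 5.

x ≡ 125 (mod 168).


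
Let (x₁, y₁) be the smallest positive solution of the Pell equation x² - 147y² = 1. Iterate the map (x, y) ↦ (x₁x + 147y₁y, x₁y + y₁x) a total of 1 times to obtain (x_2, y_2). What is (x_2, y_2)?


Step 1: Find the fundamental solution (x₁, y₁) of x² - 147y² = 1.
  Expand √147 as a continued fraction. a₀ = ⌊√147⌋ = 12; iterate m_{k+1} = d_k·a_k − m_k, d_{k+1} = (147 − m_{k+1}²)/d_k, a_{k+1} = ⌊(a₀ + m_{k+1})/d_{k+1}⌋ (starting m₀ = 0, d₀ = 1), with convergents p_k = a_k·p_{k-1} + p_{k-2}, q_k = a_k·q_{k-1} + q_{k-2} (p₋₁ = 1, q₋₁ = 0):
  k = 0: a₀ = 12; p₀/q₀ = 12/1; p₀² − 147·q₀² = 144 − 147 = -3.
  k = 1: m = 12, d = 3, a = ⌊(12 + 12)/3⌋ = 8; p/q = (8·12 + 1)/(8·1 + 0) = 97/8; p² − 147·q² = 9409 − 9408 = 1.
  The first convergent with p² − 147·q² = 1 gives the fundamental solution (x₁, y₁) = (97, 8).
Step 2: Apply the recurrence (x_{n+1}, y_{n+1}) = (x₁x_n + 147y₁y_n, x₁y_n + y₁x_n) repeatedly.
  From (x_1, y_1) = (97, 8): x_2 = 97·97 + 147·8·8 = 18817; y_2 = 97·8 + 8·97 = 1552.
Step 3: Verify x_2² - 147·y_2² = 354079489 - 354079488 = 1 (should be 1). ✓

(x_1, y_1) = (97, 8); (x_2, y_2) = (18817, 1552).


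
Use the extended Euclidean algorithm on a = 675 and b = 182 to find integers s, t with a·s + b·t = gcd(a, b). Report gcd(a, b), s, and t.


Euclidean algorithm on (675, 182) — divide until remainder is 0:
  675 = 3 · 182 + 129
  182 = 1 · 129 + 53
  129 = 2 · 53 + 23
  53 = 2 · 23 + 7
  23 = 3 · 7 + 2
  7 = 3 · 2 + 1
  2 = 2 · 1 + 0
gcd(675, 182) = 1.
Track Bezout coefficients alongside the remainders: start with r₀ = 675 = a·1 + b·0 (s = 1, t = 0) and r₁ = 182 = a·0 + b·1 (s = 0, t = 1); each new remainder r_{k+1} = r_{k-1} − q_k·r_k inherits s_{k+1} = s_{k-1} − q_k·s_k, t_{k+1} = t_{k-1} − q_k·t_k, so r_k = a·s_k + b·t_k at every step:
  q = 3: r = 129, s = 1 − 3·0 = 1, t = 0 − 3·1 = -3  (check: 675·1 + 182·(-3) = 129)
  q = 1: r = 53, s = 0 − 1·1 = -1, t = 1 − 1·(-3) = 4  (check: 675·(-1) + 182·4 = 53)
  q = 2: r = 23, s = 1 − 2·(-1) = 3, t = -3 − 2·4 = -11  (check: 675·3 + 182·(-11) = 23)
  q = 2: r = 7, s = -1 − 2·3 = -7, t = 4 − 2·(-11) = 26  (check: 675·(-7) + 182·26 = 7)
  q = 3: r = 2, s = 3 − 3·(-7) = 24, t = -11 − 3·26 = -89  (check: 675·24 + 182·(-89) = 2)
  q = 3: r = 1, s = -7 − 3·24 = -79, t = 26 − 3·(-89) = 293  (check: 675·(-79) + 182·293 = 1)
The row with r = 1 (the gcd) gives the Bezout coefficients s = -79, t = 293.
Result: 675 · (-79) + 182 · (293) = 1.

gcd(675, 182) = 1; s = -79, t = 293 (check: 675·(-79) + 182·293 = 1).


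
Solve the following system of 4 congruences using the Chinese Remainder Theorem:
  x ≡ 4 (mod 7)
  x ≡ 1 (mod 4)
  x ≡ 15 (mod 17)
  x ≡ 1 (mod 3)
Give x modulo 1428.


Product of moduli M = 7 · 4 · 17 · 3 = 1428.
Merge one congruence at a time:
  Start: x ≡ 4 (mod 7).
  Combine with x ≡ 1 (mod 4); new modulus lcm = 28.
    Write x = 4 + 7·t and substitute into x ≡ 1 (mod 4): 7·t ≡ 1 − 4 = -3 (mod 4).
    Reduce coefficients mod 4: 3·t ≡ 1 (mod 4).
    The inverse of 3 mod 4 is 3 (since 3·3 = 9 = 2·4 + 1), so t ≡ 3·1 = 3 ≡ 3 (mod 4).
    Then x = 4 + 7·3 = 25, valid modulo lcm(7, 4) = 28: x ≡ 25 (mod 28).
  Combine with x ≡ 15 (mod 17); new modulus lcm = 476.
    Write x = 25 + 28·t and substitute into x ≡ 15 (mod 17): 28·t ≡ 15 − 25 = -10 (mod 17).
    Reduce coefficients mod 17: 11·t ≡ 7 (mod 17).
    The inverse of 11 mod 17 is 14 (since 11·14 = 154 = 9·17 + 1), so t ≡ 14·7 = 98 ≡ 13 (mod 17).
    Then x = 25 + 28·13 = 389, valid modulo lcm(28, 17) = 476: x ≡ 389 (mod 476).
  Combine with x ≡ 1 (mod 3); new modulus lcm = 1428.
    Write x = 389 + 476·t and substitute into x ≡ 1 (mod 3): 476·t ≡ 1 − 389 = -388 (mod 3).
    Reduce coefficients mod 3: 2·t ≡ 2 (mod 3).
    The inverse of 2 mod 3 is 2 (since 2·2 = 4 = 1·3 + 1), so t ≡ 2·2 = 4 ≡ 1 (mod 3).
    Then x = 389 + 476·1 = 865, valid modulo lcm(476, 3) = 1428: x ≡ 865 (mod 1428).
Verify against each original: 865 mod 7 = 4, 865 mod 4 = 1, 865 mod 17 = 15, 865 mod 3 = 1.

x ≡ 865 (mod 1428).


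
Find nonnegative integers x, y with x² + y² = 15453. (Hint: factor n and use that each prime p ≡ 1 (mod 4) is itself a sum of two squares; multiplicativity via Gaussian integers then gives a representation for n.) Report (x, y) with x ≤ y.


Step 1: Factor n = 15453 = 3^2 · 17 · 101.
Step 2: Check the mod-4 condition on each prime factor: 3 ≡ 3 (mod 4), exponent 2 (must be even); 17 ≡ 1 (mod 4), exponent 1; 101 ≡ 1 (mod 4), exponent 1.
All primes ≡ 3 (mod 4) appear to even exponent (or don't appear), so by the two-squares theorem n IS expressible as a sum of two squares.
Step 3: Build a representation. Group n = k² · m with k = 3 and m = 17 · 101 = 1717 (a product of primes ≡ 1 (mod 4)); a representation of m scales to one of n via (k·x)² + (k·y)² = k²(x² + y²). Each prime p ≡ 1 (mod 4) is itself a sum of two squares; find a² by testing p − a² for a perfect square:
  17: 17 − 1² = 16 = 4² ⇒ 17 = 1² + 4².
  101: 101 − 1² = 100 = 10² ⇒ 101 = 1² + 10².
  Combine using the Brahmagupta–Fibonacci identity (a² + b²)(c² + d²) = (ac − bd)² + (ad + bc)² = (ac + bd)² + (ad − bc)²:
  17 · 101 = 1717: from (1² + 4²)(1² + 10²), take (1·1 − 4·10, 1·10 + 4·1) = (1 − 40, 10 + 4) = (-39, 14); dropping signs (only squares matter) gives (39, 14); check 39² + 14² = 1521 + 196 = 1717 ✓.
  Scale by k = 3: (3·39, 3·14) = (117, 42).
Step 4: Order so x ≤ y and verify: 42² + 117² = 1764 + 13689 = 15453 = n. ✓

n = 15453 = 42² + 117² (one valid representation with x ≤ y).


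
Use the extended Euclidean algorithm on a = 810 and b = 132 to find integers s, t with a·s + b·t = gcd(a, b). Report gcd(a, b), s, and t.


Euclidean algorithm on (810, 132) — divide until remainder is 0:
  810 = 6 · 132 + 18
  132 = 7 · 18 + 6
  18 = 3 · 6 + 0
gcd(810, 132) = 6.
Track Bezout coefficients alongside the remainders: start with r₀ = 810 = a·1 + b·0 (s = 1, t = 0) and r₁ = 132 = a·0 + b·1 (s = 0, t = 1); each new remainder r_{k+1} = r_{k-1} − q_k·r_k inherits s_{k+1} = s_{k-1} − q_k·s_k, t_{k+1} = t_{k-1} − q_k·t_k, so r_k = a·s_k + b·t_k at every step:
  q = 6: r = 18, s = 1 − 6·0 = 1, t = 0 − 6·1 = -6  (check: 810·1 + 132·(-6) = 18)
  q = 7: r = 6, s = 0 − 7·1 = -7, t = 1 − 7·(-6) = 43  (check: 810·(-7) + 132·43 = 6)
The row with r = 6 (the gcd) gives the Bezout coefficients s = -7, t = 43.
Result: 810 · (-7) + 132 · (43) = 6.

gcd(810, 132) = 6; s = -7, t = 43 (check: 810·(-7) + 132·43 = 6).


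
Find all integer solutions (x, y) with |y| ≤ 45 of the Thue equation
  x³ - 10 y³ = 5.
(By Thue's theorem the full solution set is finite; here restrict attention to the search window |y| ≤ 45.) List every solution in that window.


The equation is x³ - 10y³ = 5. For fixed y, x³ = 10·y³ + 5, so a solution requires the RHS to be a perfect cube.
Strategy: iterate y from -45 to 45, compute RHS = 10·y³ + 5, and check whether it is a (positive or negative) perfect cube.
Check small values of y:
  y = 0: RHS = 5 is not a perfect cube.
  y = 1: RHS = 15 is not a perfect cube.
  y = -1: RHS = -5 is not a perfect cube.
  y = 2: RHS = 85 is not a perfect cube.
  y = -2: RHS = -75 is not a perfect cube.
  y = 3: RHS = 275 is not a perfect cube.
  y = -3: RHS = -265 is not a perfect cube.
Continuing the search up to |y| = 45 finds no solutions either.
No (x, y) in the scanned range satisfies the equation.

No integer solutions with |y| ≤ 45.


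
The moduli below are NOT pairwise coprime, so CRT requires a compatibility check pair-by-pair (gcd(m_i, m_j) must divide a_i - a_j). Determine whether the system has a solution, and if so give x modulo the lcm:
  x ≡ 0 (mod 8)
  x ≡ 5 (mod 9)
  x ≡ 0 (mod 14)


Moduli 8, 9, 14 are not pairwise coprime, so CRT works modulo lcm(m_i) when all pairwise compatibility conditions hold.
Pairwise compatibility: gcd(m_i, m_j) must divide a_i - a_j for every pair.
Merge one congruence at a time:
  Start: x ≡ 0 (mod 8).
  Combine with x ≡ 5 (mod 9): gcd(8, 9) = 1; 5 - 0 = 5, which IS divisible by 1, so compatible.
    Write x = 0 + 8·t and substitute into x ≡ 5 (mod 9): 8·t ≡ 5 − 0 = 5 (mod 9).
    The inverse of 8 mod 9 is 8 (since 8·8 = 64 = 7·9 + 1), so t ≡ 8·5 = 40 ≡ 4 (mod 9).
    Then x = 0 + 8·4 = 32, valid modulo lcm(8, 9) = 72: x ≡ 32 (mod 72).
  Combine with x ≡ 0 (mod 14): gcd(72, 14) = 2; 0 - 32 = -32, which IS divisible by 2, so compatible.
    Write x = 32 + 72·t and substitute into x ≡ 0 (mod 14): 72·t ≡ 0 − 32 = -32 (mod 14).
    Divide the congruence (and modulus) by g = 2: 36·t ≡ -16 (mod 7).
    Reduce coefficients mod 7: 1·t ≡ 5 (mod 7).
    So t ≡ 5 (mod 7).
    Then x = 32 + 72·5 = 392, valid modulo lcm(72, 14) = 504: x ≡ 392 (mod 504).
Verify: 392 mod 8 = 0, 392 mod 9 = 5, 392 mod 14 = 0.

x ≡ 392 (mod 504).


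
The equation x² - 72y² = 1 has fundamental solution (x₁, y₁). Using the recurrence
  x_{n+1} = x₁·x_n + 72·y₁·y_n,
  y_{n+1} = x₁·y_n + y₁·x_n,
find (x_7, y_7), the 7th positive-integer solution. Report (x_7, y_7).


Step 1: Find the fundamental solution (x₁, y₁) of x² - 72y² = 1.
  Expand √72 as a continued fraction. a₀ = ⌊√72⌋ = 8; iterate m_{k+1} = d_k·a_k − m_k, d_{k+1} = (72 − m_{k+1}²)/d_k, a_{k+1} = ⌊(a₀ + m_{k+1})/d_{k+1}⌋ (starting m₀ = 0, d₀ = 1), with convergents p_k = a_k·p_{k-1} + p_{k-2}, q_k = a_k·q_{k-1} + q_{k-2} (p₋₁ = 1, q₋₁ = 0):
  k = 0: a₀ = 8; p₀/q₀ = 8/1; p₀² − 72·q₀² = 64 − 72 = -8.
  k = 1: m = 8, d = 8, a = ⌊(8 + 8)/8⌋ = 2; p/q = (2·8 + 1)/(2·1 + 0) = 17/2; p² − 72·q² = 289 − 288 = 1.
  The first convergent with p² − 72·q² = 1 gives the fundamental solution (x₁, y₁) = (17, 2).
Step 2: Apply the recurrence (x_{n+1}, y_{n+1}) = (x₁x_n + 72y₁y_n, x₁y_n + y₁x_n) repeatedly.
  From (x_1, y_1) = (17, 2): x_2 = 17·17 + 72·2·2 = 577; y_2 = 17·2 + 2·17 = 68.
  From (x_2, y_2) = (577, 68): x_3 = 17·577 + 72·2·68 = 19601; y_3 = 17·68 + 2·577 = 2310.
  From (x_3, y_3) = (19601, 2310): x_4 = 17·19601 + 72·2·2310 = 665857; y_4 = 17·2310 + 2·19601 = 78472.
  From (x_4, y_4) = (665857, 78472): x_5 = 17·665857 + 72·2·78472 = 22619537; y_5 = 17·78472 + 2·665857 = 2665738.
  From (x_5, y_5) = (22619537, 2665738): x_6 = 17·22619537 + 72·2·2665738 = 768398401; y_6 = 17·2665738 + 2·22619537 = 90556620.
  From (x_6, y_6) = (768398401, 90556620): x_7 = 17·768398401 + 72·2·90556620 = 26102926097; y_7 = 17·90556620 + 2·768398401 = 3076259342.
Step 3: Verify x_7² - 72·y_7² = 681362750825443653409 - 681362750825443653408 = 1 (should be 1). ✓

(x_1, y_1) = (17, 2); (x_7, y_7) = (26102926097, 3076259342).


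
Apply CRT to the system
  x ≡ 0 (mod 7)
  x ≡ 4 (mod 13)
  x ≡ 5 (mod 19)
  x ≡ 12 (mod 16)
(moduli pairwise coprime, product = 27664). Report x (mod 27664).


Product of moduli M = 7 · 13 · 19 · 16 = 27664.
Merge one congruence at a time:
  Start: x ≡ 0 (mod 7).
  Combine with x ≡ 4 (mod 13); new modulus lcm = 91.
    Write x = 0 + 7·t and substitute into x ≡ 4 (mod 13): 7·t ≡ 4 − 0 = 4 (mod 13).
    The inverse of 7 mod 13 is 2 (since 7·2 = 14 = 1·13 + 1), so t ≡ 2·4 = 8 ≡ 8 (mod 13).
    Then x = 0 + 7·8 = 56, valid modulo lcm(7, 13) = 91: x ≡ 56 (mod 91).
  Combine with x ≡ 5 (mod 19); new modulus lcm = 1729.
    Write x = 56 + 91·t and substitute into x ≡ 5 (mod 19): 91·t ≡ 5 − 56 = -51 (mod 19).
    Reduce coefficients mod 19: 15·t ≡ 6 (mod 19).
    The inverse of 15 mod 19 is 14 (since 15·14 = 210 = 11·19 + 1), so t ≡ 14·6 = 84 ≡ 8 (mod 19).
    Then x = 56 + 91·8 = 784, valid modulo lcm(91, 19) = 1729: x ≡ 784 (mod 1729).
  Combine with x ≡ 12 (mod 16); new modulus lcm = 27664.
    Write x = 784 + 1729·t and substitute into x ≡ 12 (mod 16): 1729·t ≡ 12 − 784 = -772 (mod 16).
    Reduce coefficients mod 16: 1·t ≡ 12 (mod 16).
    So t ≡ 12 (mod 16).
    Then x = 784 + 1729·12 = 21532, valid modulo lcm(1729, 16) = 27664: x ≡ 21532 (mod 27664).
Verify against each original: 21532 mod 7 = 0, 21532 mod 13 = 4, 21532 mod 19 = 5, 21532 mod 16 = 12.

x ≡ 21532 (mod 27664).


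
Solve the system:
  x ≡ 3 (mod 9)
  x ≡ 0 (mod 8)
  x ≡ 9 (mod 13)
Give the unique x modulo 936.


Moduli 9, 8, 13 are pairwise coprime; by CRT there is a unique solution modulo M = 9 · 8 · 13 = 936.
Solve pairwise, accumulating the modulus:
  Start with x ≡ 3 (mod 9).
  Combine with x ≡ 0 (mod 8): since gcd(9, 8) = 1, we get a unique residue mod 72.
    Write x = 3 + 9·t and substitute into x ≡ 0 (mod 8): 9·t ≡ 0 − 3 = -3 (mod 8).
    Reduce coefficients mod 8: 1·t ≡ 5 (mod 8).
    So t ≡ 5 (mod 8).
    Then x = 3 + 9·5 = 48, valid modulo lcm(9, 8) = 72: x ≡ 48 (mod 72).
  Combine with x ≡ 9 (mod 13): since gcd(72, 13) = 1, we get a unique residue mod 936.
    Write x = 48 + 72·t and substitute into x ≡ 9 (mod 13): 72·t ≡ 9 − 48 = -39 (mod 13).
    Reduce coefficients mod 13: 7·t ≡ 0 (mod 13).
    The inverse of 7 mod 13 is 2 (since 7·2 = 14 = 1·13 + 1), so t ≡ 2·0 = 0 ≡ 0 (mod 13).
    Then x = 48 + 72·0 = 48, valid modulo lcm(72, 13) = 936: x ≡ 48 (mod 936).
Verify: 48 mod 9 = 3 ✓, 48 mod 8 = 0 ✓, 48 mod 13 = 9 ✓.

x ≡ 48 (mod 936).


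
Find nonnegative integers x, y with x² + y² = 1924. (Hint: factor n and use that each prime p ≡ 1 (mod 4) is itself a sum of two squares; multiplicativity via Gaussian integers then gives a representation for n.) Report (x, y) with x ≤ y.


Step 1: Factor n = 1924 = 2^2 · 13 · 37.
Step 2: Check the mod-4 condition on each prime factor: 2 = 2 (special); 13 ≡ 1 (mod 4), exponent 1; 37 ≡ 1 (mod 4), exponent 1.
All primes ≡ 3 (mod 4) appear to even exponent (or don't appear), so by the two-squares theorem n IS expressible as a sum of two squares.
Step 3: Build a representation. Group n = k² · m with k = 2 and m = 13 · 37 = 481 (a product of primes ≡ 1 (mod 4)); a representation of m scales to one of n via (k·x)² + (k·y)² = k²(x² + y²). Each prime p ≡ 1 (mod 4) is itself a sum of two squares; find a² by testing p − a² for a perfect square:
  13: 13 − 1² = 12, 13 − 2² = 9 = 3² ⇒ 13 = 2² + 3².
  37: 37 − 1² = 36 = 6² ⇒ 37 = 1² + 6².
  Combine using the Brahmagupta–Fibonacci identity (a² + b²)(c² + d²) = (ac − bd)² + (ad + bc)² = (ac + bd)² + (ad − bc)²:
  13 · 37 = 481: from (2² + 3²)(1² + 6²), take (2·1 − 3·6, 2·6 + 3·1) = (2 − 18, 12 + 3) = (-16, 15); dropping signs (only squares matter) gives (16, 15); check 16² + 15² = 256 + 225 = 481 ✓.
  Scale by k = 2: (2·16, 2·15) = (32, 30).
Step 4: Order so x ≤ y and verify: 30² + 32² = 900 + 1024 = 1924 = n. ✓

n = 1924 = 30² + 32² (one valid representation with x ≤ y).


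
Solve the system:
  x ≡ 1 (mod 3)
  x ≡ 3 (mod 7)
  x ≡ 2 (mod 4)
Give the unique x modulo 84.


Moduli 3, 7, 4 are pairwise coprime; by CRT there is a unique solution modulo M = 3 · 7 · 4 = 84.
Solve pairwise, accumulating the modulus:
  Start with x ≡ 1 (mod 3).
  Combine with x ≡ 3 (mod 7): since gcd(3, 7) = 1, we get a unique residue mod 21.
    Write x = 1 + 3·t and substitute into x ≡ 3 (mod 7): 3·t ≡ 3 − 1 = 2 (mod 7).
    The inverse of 3 mod 7 is 5 (since 3·5 = 15 = 2·7 + 1), so t ≡ 5·2 = 10 ≡ 3 (mod 7).
    Then x = 1 + 3·3 = 10, valid modulo lcm(3, 7) = 21: x ≡ 10 (mod 21).
  Combine with x ≡ 2 (mod 4): since gcd(21, 4) = 1, we get a unique residue mod 84.
    Write x = 10 + 21·t and substitute into x ≡ 2 (mod 4): 21·t ≡ 2 − 10 = -8 (mod 4).
    Reduce coefficients mod 4: 1·t ≡ 0 (mod 4).
    So t ≡ 0 (mod 4).
    Then x = 10 + 21·0 = 10, valid modulo lcm(21, 4) = 84: x ≡ 10 (mod 84).
Verify: 10 mod 3 = 1 ✓, 10 mod 7 = 3 ✓, 10 mod 4 = 2 ✓.

x ≡ 10 (mod 84).


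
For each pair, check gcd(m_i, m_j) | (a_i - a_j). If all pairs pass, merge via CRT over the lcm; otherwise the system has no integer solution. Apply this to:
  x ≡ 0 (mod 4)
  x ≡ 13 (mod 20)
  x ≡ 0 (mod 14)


Moduli 4, 20, 14 are not pairwise coprime, so CRT works modulo lcm(m_i) when all pairwise compatibility conditions hold.
Pairwise compatibility: gcd(m_i, m_j) must divide a_i - a_j for every pair.
Merge one congruence at a time:
  Start: x ≡ 0 (mod 4).
  Combine with x ≡ 13 (mod 20): gcd(4, 20) = 4, and 13 - 0 = 13 is NOT divisible by 4.
    ⇒ system is inconsistent (no integer solution).

No solution (the system is inconsistent).


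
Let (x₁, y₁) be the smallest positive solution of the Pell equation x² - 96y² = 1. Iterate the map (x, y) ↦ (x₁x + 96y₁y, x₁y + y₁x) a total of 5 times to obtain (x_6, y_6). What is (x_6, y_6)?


Step 1: Find the fundamental solution (x₁, y₁) of x² - 96y² = 1.
  Expand √96 as a continued fraction. a₀ = ⌊√96⌋ = 9; iterate m_{k+1} = d_k·a_k − m_k, d_{k+1} = (96 − m_{k+1}²)/d_k, a_{k+1} = ⌊(a₀ + m_{k+1})/d_{k+1}⌋ (starting m₀ = 0, d₀ = 1), with convergents p_k = a_k·p_{k-1} + p_{k-2}, q_k = a_k·q_{k-1} + q_{k-2} (p₋₁ = 1, q₋₁ = 0):
  k = 0: a₀ = 9; p₀/q₀ = 9/1; p₀² − 96·q₀² = 81 − 96 = -15.
  k = 1: m = 9, d = 15, a = ⌊(9 + 9)/15⌋ = 1; p/q = (1·9 + 1)/(1·1 + 0) = 10/1; p² − 96·q² = 100 − 96 = 4.
  k = 2: m = 6, d = 4, a = ⌊(9 + 6)/4⌋ = 3; p/q = (3·10 + 9)/(3·1 + 1) = 39/4; p² − 96·q² = 1521 − 1536 = -15.
  k = 3: m = 6, d = 15, a = ⌊(9 + 6)/15⌋ = 1; p/q = (1·39 + 10)/(1·4 + 1) = 49/5; p² − 96·q² = 2401 − 2400 = 1.
  The first convergent with p² − 96·q² = 1 gives the fundamental solution (x₁, y₁) = (49, 5).
Step 2: Apply the recurrence (x_{n+1}, y_{n+1}) = (x₁x_n + 96y₁y_n, x₁y_n + y₁x_n) repeatedly.
  From (x_1, y_1) = (49, 5): x_2 = 49·49 + 96·5·5 = 4801; y_2 = 49·5 + 5·49 = 490.
  From (x_2, y_2) = (4801, 490): x_3 = 49·4801 + 96·5·490 = 470449; y_3 = 49·490 + 5·4801 = 48015.
  From (x_3, y_3) = (470449, 48015): x_4 = 49·470449 + 96·5·48015 = 46099201; y_4 = 49·48015 + 5·470449 = 4704980.
  From (x_4, y_4) = (46099201, 4704980): x_5 = 49·46099201 + 96·5·4704980 = 4517251249; y_5 = 49·4704980 + 5·46099201 = 461040025.
  From (x_5, y_5) = (4517251249, 461040025): x_6 = 49·4517251249 + 96·5·461040025 = 442644523201; y_6 = 49·461040025 + 5·4517251249 = 45177217470.
Step 3: Verify x_6² - 96·y_6² = 195934173919840627286401 - 195934173919840627286400 = 1 (should be 1). ✓

(x_1, y_1) = (49, 5); (x_6, y_6) = (442644523201, 45177217470).


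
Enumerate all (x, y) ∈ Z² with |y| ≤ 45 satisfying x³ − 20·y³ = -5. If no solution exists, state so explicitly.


The equation is x³ - 20y³ = -5. For fixed y, x³ = 20·y³ − 5, so a solution requires the RHS to be a perfect cube.
Strategy: iterate y from -45 to 45, compute RHS = 20·y³ − 5, and check whether it is a (positive or negative) perfect cube.
Check small values of y:
  y = 0: RHS = -5 is not a perfect cube.
  y = 1: RHS = 15 is not a perfect cube.
  y = -1: RHS = -25 is not a perfect cube.
  y = 2: RHS = 155 is not a perfect cube.
  y = -2: RHS = -165 is not a perfect cube.
  y = 3: RHS = 535 is not a perfect cube.
  y = -3: RHS = -545 is not a perfect cube.
Continuing the search up to |y| = 45 finds no solutions either.
No (x, y) in the scanned range satisfies the equation.

No integer solutions with |y| ≤ 45.


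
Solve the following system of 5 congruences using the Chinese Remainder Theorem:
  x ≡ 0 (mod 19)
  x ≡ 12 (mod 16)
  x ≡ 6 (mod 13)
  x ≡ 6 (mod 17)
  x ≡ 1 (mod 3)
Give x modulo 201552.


Product of moduli M = 19 · 16 · 13 · 17 · 3 = 201552.
Merge one congruence at a time:
  Start: x ≡ 0 (mod 19).
  Combine with x ≡ 12 (mod 16); new modulus lcm = 304.
    Write x = 0 + 19·t and substitute into x ≡ 12 (mod 16): 19·t ≡ 12 − 0 = 12 (mod 16).
    Reduce coefficients mod 16: 3·t ≡ 12 (mod 16).
    The inverse of 3 mod 16 is 11 (since 3·11 = 33 = 2·16 + 1), so t ≡ 11·12 = 132 ≡ 4 (mod 16).
    Then x = 0 + 19·4 = 76, valid modulo lcm(19, 16) = 304: x ≡ 76 (mod 304).
  Combine with x ≡ 6 (mod 13); new modulus lcm = 3952.
    Write x = 76 + 304·t and substitute into x ≡ 6 (mod 13): 304·t ≡ 6 − 76 = -70 (mod 13).
    Reduce coefficients mod 13: 5·t ≡ 8 (mod 13).
    The inverse of 5 mod 13 is 8 (since 5·8 = 40 = 3·13 + 1), so t ≡ 8·8 = 64 ≡ 12 (mod 13).
    Then x = 76 + 304·12 = 3724, valid modulo lcm(304, 13) = 3952: x ≡ 3724 (mod 3952).
  Combine with x ≡ 6 (mod 17); new modulus lcm = 67184.
    Write x = 3724 + 3952·t and substitute into x ≡ 6 (mod 17): 3952·t ≡ 6 − 3724 = -3718 (mod 17).
    Reduce coefficients mod 17: 8·t ≡ 5 (mod 17).
    The inverse of 8 mod 17 is 15 (since 8·15 = 120 = 7·17 + 1), so t ≡ 15·5 = 75 ≡ 7 (mod 17).
    Then x = 3724 + 3952·7 = 31388, valid modulo lcm(3952, 17) = 67184: x ≡ 31388 (mod 67184).
  Combine with x ≡ 1 (mod 3); new modulus lcm = 201552.
    Write x = 31388 + 67184·t and substitute into x ≡ 1 (mod 3): 67184·t ≡ 1 − 31388 = -31387 (mod 3).
    Reduce coefficients mod 3: 2·t ≡ 2 (mod 3).
    The inverse of 2 mod 3 is 2 (since 2·2 = 4 = 1·3 + 1), so t ≡ 2·2 = 4 ≡ 1 (mod 3).
    Then x = 31388 + 67184·1 = 98572, valid modulo lcm(67184, 3) = 201552: x ≡ 98572 (mod 201552).
Verify against each original: 98572 mod 19 = 0, 98572 mod 16 = 12, 98572 mod 13 = 6, 98572 mod 17 = 6, 98572 mod 3 = 1.

x ≡ 98572 (mod 201552).


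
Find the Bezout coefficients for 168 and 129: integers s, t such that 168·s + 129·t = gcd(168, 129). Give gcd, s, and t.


Euclidean algorithm on (168, 129) — divide until remainder is 0:
  168 = 1 · 129 + 39
  129 = 3 · 39 + 12
  39 = 3 · 12 + 3
  12 = 4 · 3 + 0
gcd(168, 129) = 3.
Track Bezout coefficients alongside the remainders: start with r₀ = 168 = a·1 + b·0 (s = 1, t = 0) and r₁ = 129 = a·0 + b·1 (s = 0, t = 1); each new remainder r_{k+1} = r_{k-1} − q_k·r_k inherits s_{k+1} = s_{k-1} − q_k·s_k, t_{k+1} = t_{k-1} − q_k·t_k, so r_k = a·s_k + b·t_k at every step:
  q = 1: r = 39, s = 1 − 1·0 = 1, t = 0 − 1·1 = -1  (check: 168·1 + 129·(-1) = 39)
  q = 3: r = 12, s = 0 − 3·1 = -3, t = 1 − 3·(-1) = 4  (check: 168·(-3) + 129·4 = 12)
  q = 3: r = 3, s = 1 − 3·(-3) = 10, t = -1 − 3·4 = -13  (check: 168·10 + 129·(-13) = 3)
The row with r = 3 (the gcd) gives the Bezout coefficients s = 10, t = -13.
Result: 168 · (10) + 129 · (-13) = 3.

gcd(168, 129) = 3; s = 10, t = -13 (check: 168·10 + 129·(-13) = 3).


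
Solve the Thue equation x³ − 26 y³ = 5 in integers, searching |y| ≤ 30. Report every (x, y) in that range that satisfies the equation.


The equation is x³ - 26y³ = 5. For fixed y, x³ = 26·y³ + 5, so a solution requires the RHS to be a perfect cube.
Strategy: iterate y from -30 to 30, compute RHS = 26·y³ + 5, and check whether it is a (positive or negative) perfect cube.
Check small values of y:
  y = 0: RHS = 5 is not a perfect cube.
  y = 1: RHS = 31 is not a perfect cube.
  y = -1: RHS = -21 is not a perfect cube.
  y = 2: RHS = 213 is not a perfect cube.
  y = -2: RHS = -203 is not a perfect cube.
  y = 3: RHS = 707 is not a perfect cube.
  y = -3: RHS = -697 is not a perfect cube.
Continuing the search up to |y| = 30 finds no solutions either.
No (x, y) in the scanned range satisfies the equation.

No integer solutions with |y| ≤ 30.
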